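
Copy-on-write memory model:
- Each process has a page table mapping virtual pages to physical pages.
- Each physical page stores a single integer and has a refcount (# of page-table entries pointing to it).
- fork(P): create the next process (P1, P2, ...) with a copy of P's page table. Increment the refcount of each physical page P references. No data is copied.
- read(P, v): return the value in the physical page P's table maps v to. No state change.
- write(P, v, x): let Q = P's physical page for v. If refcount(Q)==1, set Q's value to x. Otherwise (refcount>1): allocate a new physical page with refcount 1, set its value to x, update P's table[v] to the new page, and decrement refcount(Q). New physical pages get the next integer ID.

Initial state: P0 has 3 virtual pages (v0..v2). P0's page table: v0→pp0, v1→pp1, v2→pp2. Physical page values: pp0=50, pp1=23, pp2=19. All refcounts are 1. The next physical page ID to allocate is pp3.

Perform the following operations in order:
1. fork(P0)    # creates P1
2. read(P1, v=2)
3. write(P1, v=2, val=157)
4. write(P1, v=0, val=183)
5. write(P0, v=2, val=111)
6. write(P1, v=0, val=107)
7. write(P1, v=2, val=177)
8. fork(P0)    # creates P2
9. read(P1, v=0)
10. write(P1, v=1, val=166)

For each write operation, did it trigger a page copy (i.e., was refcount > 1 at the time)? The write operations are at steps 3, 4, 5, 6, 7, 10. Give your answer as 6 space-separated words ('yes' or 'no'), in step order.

Op 1: fork(P0) -> P1. 3 ppages; refcounts: pp0:2 pp1:2 pp2:2
Op 2: read(P1, v2) -> 19. No state change.
Op 3: write(P1, v2, 157). refcount(pp2)=2>1 -> COPY to pp3. 4 ppages; refcounts: pp0:2 pp1:2 pp2:1 pp3:1
Op 4: write(P1, v0, 183). refcount(pp0)=2>1 -> COPY to pp4. 5 ppages; refcounts: pp0:1 pp1:2 pp2:1 pp3:1 pp4:1
Op 5: write(P0, v2, 111). refcount(pp2)=1 -> write in place. 5 ppages; refcounts: pp0:1 pp1:2 pp2:1 pp3:1 pp4:1
Op 6: write(P1, v0, 107). refcount(pp4)=1 -> write in place. 5 ppages; refcounts: pp0:1 pp1:2 pp2:1 pp3:1 pp4:1
Op 7: write(P1, v2, 177). refcount(pp3)=1 -> write in place. 5 ppages; refcounts: pp0:1 pp1:2 pp2:1 pp3:1 pp4:1
Op 8: fork(P0) -> P2. 5 ppages; refcounts: pp0:2 pp1:3 pp2:2 pp3:1 pp4:1
Op 9: read(P1, v0) -> 107. No state change.
Op 10: write(P1, v1, 166). refcount(pp1)=3>1 -> COPY to pp5. 6 ppages; refcounts: pp0:2 pp1:2 pp2:2 pp3:1 pp4:1 pp5:1

yes yes no no no yes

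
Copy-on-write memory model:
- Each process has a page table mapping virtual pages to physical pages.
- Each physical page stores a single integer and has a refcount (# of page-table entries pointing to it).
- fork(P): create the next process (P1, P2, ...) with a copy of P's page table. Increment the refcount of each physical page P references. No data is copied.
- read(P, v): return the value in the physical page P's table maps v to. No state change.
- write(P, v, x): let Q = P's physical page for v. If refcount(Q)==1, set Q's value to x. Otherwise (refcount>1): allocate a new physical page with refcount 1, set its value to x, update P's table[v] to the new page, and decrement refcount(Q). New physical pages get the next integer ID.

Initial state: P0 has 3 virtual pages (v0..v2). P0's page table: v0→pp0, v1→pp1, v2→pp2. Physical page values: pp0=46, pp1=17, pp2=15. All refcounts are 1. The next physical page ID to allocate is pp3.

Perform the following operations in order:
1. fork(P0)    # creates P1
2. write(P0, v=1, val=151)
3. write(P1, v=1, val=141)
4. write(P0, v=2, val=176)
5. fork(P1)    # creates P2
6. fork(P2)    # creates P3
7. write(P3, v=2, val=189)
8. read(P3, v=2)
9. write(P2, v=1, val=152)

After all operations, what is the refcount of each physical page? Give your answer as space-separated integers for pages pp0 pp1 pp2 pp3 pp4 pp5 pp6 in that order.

Answer: 4 2 2 1 1 1 1

Derivation:
Op 1: fork(P0) -> P1. 3 ppages; refcounts: pp0:2 pp1:2 pp2:2
Op 2: write(P0, v1, 151). refcount(pp1)=2>1 -> COPY to pp3. 4 ppages; refcounts: pp0:2 pp1:1 pp2:2 pp3:1
Op 3: write(P1, v1, 141). refcount(pp1)=1 -> write in place. 4 ppages; refcounts: pp0:2 pp1:1 pp2:2 pp3:1
Op 4: write(P0, v2, 176). refcount(pp2)=2>1 -> COPY to pp4. 5 ppages; refcounts: pp0:2 pp1:1 pp2:1 pp3:1 pp4:1
Op 5: fork(P1) -> P2. 5 ppages; refcounts: pp0:3 pp1:2 pp2:2 pp3:1 pp4:1
Op 6: fork(P2) -> P3. 5 ppages; refcounts: pp0:4 pp1:3 pp2:3 pp3:1 pp4:1
Op 7: write(P3, v2, 189). refcount(pp2)=3>1 -> COPY to pp5. 6 ppages; refcounts: pp0:4 pp1:3 pp2:2 pp3:1 pp4:1 pp5:1
Op 8: read(P3, v2) -> 189. No state change.
Op 9: write(P2, v1, 152). refcount(pp1)=3>1 -> COPY to pp6. 7 ppages; refcounts: pp0:4 pp1:2 pp2:2 pp3:1 pp4:1 pp5:1 pp6:1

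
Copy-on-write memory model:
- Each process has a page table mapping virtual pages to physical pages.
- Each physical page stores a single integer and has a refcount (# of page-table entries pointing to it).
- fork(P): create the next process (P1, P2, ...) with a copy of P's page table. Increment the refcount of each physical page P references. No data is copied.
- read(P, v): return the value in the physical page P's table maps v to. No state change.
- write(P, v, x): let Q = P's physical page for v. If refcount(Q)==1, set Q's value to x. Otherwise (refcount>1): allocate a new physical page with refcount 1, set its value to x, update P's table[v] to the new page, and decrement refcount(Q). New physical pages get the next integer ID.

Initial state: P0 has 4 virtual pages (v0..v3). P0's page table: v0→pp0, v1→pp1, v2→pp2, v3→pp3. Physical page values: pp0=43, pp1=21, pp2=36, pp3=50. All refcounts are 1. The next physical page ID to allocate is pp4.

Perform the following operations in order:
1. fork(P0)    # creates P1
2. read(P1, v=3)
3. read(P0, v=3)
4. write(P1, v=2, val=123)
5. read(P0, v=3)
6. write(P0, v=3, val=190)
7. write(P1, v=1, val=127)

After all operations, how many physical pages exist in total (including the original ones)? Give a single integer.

Op 1: fork(P0) -> P1. 4 ppages; refcounts: pp0:2 pp1:2 pp2:2 pp3:2
Op 2: read(P1, v3) -> 50. No state change.
Op 3: read(P0, v3) -> 50. No state change.
Op 4: write(P1, v2, 123). refcount(pp2)=2>1 -> COPY to pp4. 5 ppages; refcounts: pp0:2 pp1:2 pp2:1 pp3:2 pp4:1
Op 5: read(P0, v3) -> 50. No state change.
Op 6: write(P0, v3, 190). refcount(pp3)=2>1 -> COPY to pp5. 6 ppages; refcounts: pp0:2 pp1:2 pp2:1 pp3:1 pp4:1 pp5:1
Op 7: write(P1, v1, 127). refcount(pp1)=2>1 -> COPY to pp6. 7 ppages; refcounts: pp0:2 pp1:1 pp2:1 pp3:1 pp4:1 pp5:1 pp6:1

Answer: 7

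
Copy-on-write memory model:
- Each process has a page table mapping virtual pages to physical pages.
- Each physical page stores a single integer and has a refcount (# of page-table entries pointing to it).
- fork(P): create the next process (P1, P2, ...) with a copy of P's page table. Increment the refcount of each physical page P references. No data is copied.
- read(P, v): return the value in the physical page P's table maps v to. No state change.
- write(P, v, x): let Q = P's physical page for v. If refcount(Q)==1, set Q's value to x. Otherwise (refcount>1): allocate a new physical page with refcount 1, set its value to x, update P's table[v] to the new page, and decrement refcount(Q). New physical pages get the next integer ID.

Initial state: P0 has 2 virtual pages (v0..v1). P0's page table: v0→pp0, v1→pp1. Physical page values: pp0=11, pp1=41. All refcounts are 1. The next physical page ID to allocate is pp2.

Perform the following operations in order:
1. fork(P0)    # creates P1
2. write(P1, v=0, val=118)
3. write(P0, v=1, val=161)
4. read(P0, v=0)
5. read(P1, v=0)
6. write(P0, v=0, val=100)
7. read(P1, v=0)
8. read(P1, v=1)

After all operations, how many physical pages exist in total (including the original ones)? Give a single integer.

Op 1: fork(P0) -> P1. 2 ppages; refcounts: pp0:2 pp1:2
Op 2: write(P1, v0, 118). refcount(pp0)=2>1 -> COPY to pp2. 3 ppages; refcounts: pp0:1 pp1:2 pp2:1
Op 3: write(P0, v1, 161). refcount(pp1)=2>1 -> COPY to pp3. 4 ppages; refcounts: pp0:1 pp1:1 pp2:1 pp3:1
Op 4: read(P0, v0) -> 11. No state change.
Op 5: read(P1, v0) -> 118. No state change.
Op 6: write(P0, v0, 100). refcount(pp0)=1 -> write in place. 4 ppages; refcounts: pp0:1 pp1:1 pp2:1 pp3:1
Op 7: read(P1, v0) -> 118. No state change.
Op 8: read(P1, v1) -> 41. No state change.

Answer: 4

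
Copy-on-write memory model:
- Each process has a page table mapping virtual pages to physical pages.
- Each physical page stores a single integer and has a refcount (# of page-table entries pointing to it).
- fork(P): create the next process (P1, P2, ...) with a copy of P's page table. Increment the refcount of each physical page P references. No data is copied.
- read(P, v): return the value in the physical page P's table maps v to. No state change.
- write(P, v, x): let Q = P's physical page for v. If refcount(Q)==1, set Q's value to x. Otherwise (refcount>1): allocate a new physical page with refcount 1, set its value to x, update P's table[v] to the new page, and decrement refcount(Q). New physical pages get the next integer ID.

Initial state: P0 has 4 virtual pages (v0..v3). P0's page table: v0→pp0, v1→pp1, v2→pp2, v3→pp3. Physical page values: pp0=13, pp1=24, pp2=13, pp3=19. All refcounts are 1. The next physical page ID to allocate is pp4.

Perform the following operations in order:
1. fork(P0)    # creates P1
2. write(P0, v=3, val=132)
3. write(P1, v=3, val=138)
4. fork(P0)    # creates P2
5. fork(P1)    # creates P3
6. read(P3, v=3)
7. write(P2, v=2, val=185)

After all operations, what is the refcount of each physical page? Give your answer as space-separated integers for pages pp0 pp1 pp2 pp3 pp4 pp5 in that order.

Answer: 4 4 3 2 2 1

Derivation:
Op 1: fork(P0) -> P1. 4 ppages; refcounts: pp0:2 pp1:2 pp2:2 pp3:2
Op 2: write(P0, v3, 132). refcount(pp3)=2>1 -> COPY to pp4. 5 ppages; refcounts: pp0:2 pp1:2 pp2:2 pp3:1 pp4:1
Op 3: write(P1, v3, 138). refcount(pp3)=1 -> write in place. 5 ppages; refcounts: pp0:2 pp1:2 pp2:2 pp3:1 pp4:1
Op 4: fork(P0) -> P2. 5 ppages; refcounts: pp0:3 pp1:3 pp2:3 pp3:1 pp4:2
Op 5: fork(P1) -> P3. 5 ppages; refcounts: pp0:4 pp1:4 pp2:4 pp3:2 pp4:2
Op 6: read(P3, v3) -> 138. No state change.
Op 7: write(P2, v2, 185). refcount(pp2)=4>1 -> COPY to pp5. 6 ppages; refcounts: pp0:4 pp1:4 pp2:3 pp3:2 pp4:2 pp5:1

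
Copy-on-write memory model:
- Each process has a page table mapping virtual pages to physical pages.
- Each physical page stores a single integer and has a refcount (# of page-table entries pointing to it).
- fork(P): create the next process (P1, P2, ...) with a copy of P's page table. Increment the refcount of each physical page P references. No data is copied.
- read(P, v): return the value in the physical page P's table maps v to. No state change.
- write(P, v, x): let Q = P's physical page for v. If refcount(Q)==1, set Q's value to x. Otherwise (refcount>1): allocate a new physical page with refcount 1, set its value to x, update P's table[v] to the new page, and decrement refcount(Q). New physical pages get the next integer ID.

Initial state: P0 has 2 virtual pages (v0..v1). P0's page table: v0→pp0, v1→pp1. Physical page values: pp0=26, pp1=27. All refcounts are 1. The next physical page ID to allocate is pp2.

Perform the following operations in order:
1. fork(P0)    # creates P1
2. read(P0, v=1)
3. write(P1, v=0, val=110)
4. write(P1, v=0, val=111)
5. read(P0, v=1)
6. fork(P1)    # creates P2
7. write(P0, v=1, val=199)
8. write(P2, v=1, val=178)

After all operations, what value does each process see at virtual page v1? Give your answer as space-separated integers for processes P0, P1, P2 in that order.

Answer: 199 27 178

Derivation:
Op 1: fork(P0) -> P1. 2 ppages; refcounts: pp0:2 pp1:2
Op 2: read(P0, v1) -> 27. No state change.
Op 3: write(P1, v0, 110). refcount(pp0)=2>1 -> COPY to pp2. 3 ppages; refcounts: pp0:1 pp1:2 pp2:1
Op 4: write(P1, v0, 111). refcount(pp2)=1 -> write in place. 3 ppages; refcounts: pp0:1 pp1:2 pp2:1
Op 5: read(P0, v1) -> 27. No state change.
Op 6: fork(P1) -> P2. 3 ppages; refcounts: pp0:1 pp1:3 pp2:2
Op 7: write(P0, v1, 199). refcount(pp1)=3>1 -> COPY to pp3. 4 ppages; refcounts: pp0:1 pp1:2 pp2:2 pp3:1
Op 8: write(P2, v1, 178). refcount(pp1)=2>1 -> COPY to pp4. 5 ppages; refcounts: pp0:1 pp1:1 pp2:2 pp3:1 pp4:1
P0: v1 -> pp3 = 199
P1: v1 -> pp1 = 27
P2: v1 -> pp4 = 178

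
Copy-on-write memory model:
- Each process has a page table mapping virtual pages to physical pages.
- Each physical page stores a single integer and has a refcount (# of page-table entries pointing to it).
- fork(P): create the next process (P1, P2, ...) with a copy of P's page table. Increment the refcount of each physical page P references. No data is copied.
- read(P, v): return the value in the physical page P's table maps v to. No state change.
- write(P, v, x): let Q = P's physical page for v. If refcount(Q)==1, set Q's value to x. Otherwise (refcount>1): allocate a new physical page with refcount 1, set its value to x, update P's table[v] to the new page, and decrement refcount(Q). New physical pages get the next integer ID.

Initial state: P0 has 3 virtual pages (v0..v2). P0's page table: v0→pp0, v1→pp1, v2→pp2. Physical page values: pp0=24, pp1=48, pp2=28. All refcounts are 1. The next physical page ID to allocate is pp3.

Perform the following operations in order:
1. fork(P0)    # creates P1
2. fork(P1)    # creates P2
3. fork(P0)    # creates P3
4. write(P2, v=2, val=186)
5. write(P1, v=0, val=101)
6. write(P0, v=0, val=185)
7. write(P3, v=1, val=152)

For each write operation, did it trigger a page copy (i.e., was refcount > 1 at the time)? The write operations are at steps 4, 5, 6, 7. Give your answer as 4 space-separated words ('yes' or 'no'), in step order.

Op 1: fork(P0) -> P1. 3 ppages; refcounts: pp0:2 pp1:2 pp2:2
Op 2: fork(P1) -> P2. 3 ppages; refcounts: pp0:3 pp1:3 pp2:3
Op 3: fork(P0) -> P3. 3 ppages; refcounts: pp0:4 pp1:4 pp2:4
Op 4: write(P2, v2, 186). refcount(pp2)=4>1 -> COPY to pp3. 4 ppages; refcounts: pp0:4 pp1:4 pp2:3 pp3:1
Op 5: write(P1, v0, 101). refcount(pp0)=4>1 -> COPY to pp4. 5 ppages; refcounts: pp0:3 pp1:4 pp2:3 pp3:1 pp4:1
Op 6: write(P0, v0, 185). refcount(pp0)=3>1 -> COPY to pp5. 6 ppages; refcounts: pp0:2 pp1:4 pp2:3 pp3:1 pp4:1 pp5:1
Op 7: write(P3, v1, 152). refcount(pp1)=4>1 -> COPY to pp6. 7 ppages; refcounts: pp0:2 pp1:3 pp2:3 pp3:1 pp4:1 pp5:1 pp6:1

yes yes yes yes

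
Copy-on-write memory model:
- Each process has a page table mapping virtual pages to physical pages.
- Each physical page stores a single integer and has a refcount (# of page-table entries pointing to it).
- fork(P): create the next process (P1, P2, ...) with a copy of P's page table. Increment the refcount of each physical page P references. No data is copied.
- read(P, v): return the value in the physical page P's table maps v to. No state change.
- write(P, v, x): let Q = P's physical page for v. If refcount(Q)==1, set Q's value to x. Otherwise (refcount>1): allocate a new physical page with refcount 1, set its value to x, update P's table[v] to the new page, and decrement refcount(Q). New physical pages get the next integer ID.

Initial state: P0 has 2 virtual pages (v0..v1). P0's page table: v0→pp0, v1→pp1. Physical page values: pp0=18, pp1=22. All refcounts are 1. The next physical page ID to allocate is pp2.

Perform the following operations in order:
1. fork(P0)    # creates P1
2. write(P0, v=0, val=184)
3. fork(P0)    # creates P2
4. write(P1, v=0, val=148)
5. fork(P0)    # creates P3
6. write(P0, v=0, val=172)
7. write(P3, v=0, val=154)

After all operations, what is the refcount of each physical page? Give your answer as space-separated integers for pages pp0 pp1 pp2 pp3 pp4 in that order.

Op 1: fork(P0) -> P1. 2 ppages; refcounts: pp0:2 pp1:2
Op 2: write(P0, v0, 184). refcount(pp0)=2>1 -> COPY to pp2. 3 ppages; refcounts: pp0:1 pp1:2 pp2:1
Op 3: fork(P0) -> P2. 3 ppages; refcounts: pp0:1 pp1:3 pp2:2
Op 4: write(P1, v0, 148). refcount(pp0)=1 -> write in place. 3 ppages; refcounts: pp0:1 pp1:3 pp2:2
Op 5: fork(P0) -> P3. 3 ppages; refcounts: pp0:1 pp1:4 pp2:3
Op 6: write(P0, v0, 172). refcount(pp2)=3>1 -> COPY to pp3. 4 ppages; refcounts: pp0:1 pp1:4 pp2:2 pp3:1
Op 7: write(P3, v0, 154). refcount(pp2)=2>1 -> COPY to pp4. 5 ppages; refcounts: pp0:1 pp1:4 pp2:1 pp3:1 pp4:1

Answer: 1 4 1 1 1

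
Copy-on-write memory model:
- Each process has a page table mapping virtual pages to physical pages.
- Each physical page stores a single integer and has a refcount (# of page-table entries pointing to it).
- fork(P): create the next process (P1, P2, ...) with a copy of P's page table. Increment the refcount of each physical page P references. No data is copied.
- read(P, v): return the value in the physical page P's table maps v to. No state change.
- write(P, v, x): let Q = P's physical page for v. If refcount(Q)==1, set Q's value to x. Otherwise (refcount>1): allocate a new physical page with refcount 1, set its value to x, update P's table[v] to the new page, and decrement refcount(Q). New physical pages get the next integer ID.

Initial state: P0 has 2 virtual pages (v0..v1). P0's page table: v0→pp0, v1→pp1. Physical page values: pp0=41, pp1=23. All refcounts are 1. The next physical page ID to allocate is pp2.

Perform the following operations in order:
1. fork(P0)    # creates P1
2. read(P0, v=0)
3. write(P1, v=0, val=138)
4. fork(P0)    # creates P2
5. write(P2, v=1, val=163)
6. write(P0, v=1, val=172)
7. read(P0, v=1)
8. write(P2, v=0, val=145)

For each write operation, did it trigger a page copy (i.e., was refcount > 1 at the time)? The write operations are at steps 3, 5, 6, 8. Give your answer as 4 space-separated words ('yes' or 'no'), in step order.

Op 1: fork(P0) -> P1. 2 ppages; refcounts: pp0:2 pp1:2
Op 2: read(P0, v0) -> 41. No state change.
Op 3: write(P1, v0, 138). refcount(pp0)=2>1 -> COPY to pp2. 3 ppages; refcounts: pp0:1 pp1:2 pp2:1
Op 4: fork(P0) -> P2. 3 ppages; refcounts: pp0:2 pp1:3 pp2:1
Op 5: write(P2, v1, 163). refcount(pp1)=3>1 -> COPY to pp3. 4 ppages; refcounts: pp0:2 pp1:2 pp2:1 pp3:1
Op 6: write(P0, v1, 172). refcount(pp1)=2>1 -> COPY to pp4. 5 ppages; refcounts: pp0:2 pp1:1 pp2:1 pp3:1 pp4:1
Op 7: read(P0, v1) -> 172. No state change.
Op 8: write(P2, v0, 145). refcount(pp0)=2>1 -> COPY to pp5. 6 ppages; refcounts: pp0:1 pp1:1 pp2:1 pp3:1 pp4:1 pp5:1

yes yes yes yes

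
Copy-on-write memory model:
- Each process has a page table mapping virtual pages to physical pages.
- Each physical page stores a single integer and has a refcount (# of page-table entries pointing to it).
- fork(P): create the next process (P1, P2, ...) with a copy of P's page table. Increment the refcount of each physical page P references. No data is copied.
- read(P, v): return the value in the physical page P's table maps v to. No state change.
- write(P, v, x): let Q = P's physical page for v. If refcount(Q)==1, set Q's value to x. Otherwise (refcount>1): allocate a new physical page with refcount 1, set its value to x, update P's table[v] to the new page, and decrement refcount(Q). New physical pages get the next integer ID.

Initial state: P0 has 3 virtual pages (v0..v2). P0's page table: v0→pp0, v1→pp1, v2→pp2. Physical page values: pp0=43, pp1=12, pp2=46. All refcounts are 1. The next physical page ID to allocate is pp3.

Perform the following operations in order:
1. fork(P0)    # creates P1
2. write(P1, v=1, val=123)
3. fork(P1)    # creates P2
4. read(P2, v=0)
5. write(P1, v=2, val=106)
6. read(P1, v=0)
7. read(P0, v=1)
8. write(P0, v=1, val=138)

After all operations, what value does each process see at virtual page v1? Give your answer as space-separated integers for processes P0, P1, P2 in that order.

Answer: 138 123 123

Derivation:
Op 1: fork(P0) -> P1. 3 ppages; refcounts: pp0:2 pp1:2 pp2:2
Op 2: write(P1, v1, 123). refcount(pp1)=2>1 -> COPY to pp3. 4 ppages; refcounts: pp0:2 pp1:1 pp2:2 pp3:1
Op 3: fork(P1) -> P2. 4 ppages; refcounts: pp0:3 pp1:1 pp2:3 pp3:2
Op 4: read(P2, v0) -> 43. No state change.
Op 5: write(P1, v2, 106). refcount(pp2)=3>1 -> COPY to pp4. 5 ppages; refcounts: pp0:3 pp1:1 pp2:2 pp3:2 pp4:1
Op 6: read(P1, v0) -> 43. No state change.
Op 7: read(P0, v1) -> 12. No state change.
Op 8: write(P0, v1, 138). refcount(pp1)=1 -> write in place. 5 ppages; refcounts: pp0:3 pp1:1 pp2:2 pp3:2 pp4:1
P0: v1 -> pp1 = 138
P1: v1 -> pp3 = 123
P2: v1 -> pp3 = 123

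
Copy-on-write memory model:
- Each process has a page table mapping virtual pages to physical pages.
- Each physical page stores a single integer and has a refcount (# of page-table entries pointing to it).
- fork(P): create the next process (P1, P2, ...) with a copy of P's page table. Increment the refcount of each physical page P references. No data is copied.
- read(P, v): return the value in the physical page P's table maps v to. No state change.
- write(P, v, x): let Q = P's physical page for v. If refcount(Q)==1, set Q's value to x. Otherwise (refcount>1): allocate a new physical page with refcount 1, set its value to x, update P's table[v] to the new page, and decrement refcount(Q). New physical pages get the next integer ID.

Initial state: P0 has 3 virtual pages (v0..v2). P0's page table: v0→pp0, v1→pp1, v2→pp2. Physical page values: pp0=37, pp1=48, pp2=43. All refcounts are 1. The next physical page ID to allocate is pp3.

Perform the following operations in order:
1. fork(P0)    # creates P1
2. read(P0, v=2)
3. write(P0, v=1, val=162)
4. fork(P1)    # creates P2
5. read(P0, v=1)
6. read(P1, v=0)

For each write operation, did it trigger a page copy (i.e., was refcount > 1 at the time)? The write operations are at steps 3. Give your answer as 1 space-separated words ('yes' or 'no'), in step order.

Op 1: fork(P0) -> P1. 3 ppages; refcounts: pp0:2 pp1:2 pp2:2
Op 2: read(P0, v2) -> 43. No state change.
Op 3: write(P0, v1, 162). refcount(pp1)=2>1 -> COPY to pp3. 4 ppages; refcounts: pp0:2 pp1:1 pp2:2 pp3:1
Op 4: fork(P1) -> P2. 4 ppages; refcounts: pp0:3 pp1:2 pp2:3 pp3:1
Op 5: read(P0, v1) -> 162. No state change.
Op 6: read(P1, v0) -> 37. No state change.

yes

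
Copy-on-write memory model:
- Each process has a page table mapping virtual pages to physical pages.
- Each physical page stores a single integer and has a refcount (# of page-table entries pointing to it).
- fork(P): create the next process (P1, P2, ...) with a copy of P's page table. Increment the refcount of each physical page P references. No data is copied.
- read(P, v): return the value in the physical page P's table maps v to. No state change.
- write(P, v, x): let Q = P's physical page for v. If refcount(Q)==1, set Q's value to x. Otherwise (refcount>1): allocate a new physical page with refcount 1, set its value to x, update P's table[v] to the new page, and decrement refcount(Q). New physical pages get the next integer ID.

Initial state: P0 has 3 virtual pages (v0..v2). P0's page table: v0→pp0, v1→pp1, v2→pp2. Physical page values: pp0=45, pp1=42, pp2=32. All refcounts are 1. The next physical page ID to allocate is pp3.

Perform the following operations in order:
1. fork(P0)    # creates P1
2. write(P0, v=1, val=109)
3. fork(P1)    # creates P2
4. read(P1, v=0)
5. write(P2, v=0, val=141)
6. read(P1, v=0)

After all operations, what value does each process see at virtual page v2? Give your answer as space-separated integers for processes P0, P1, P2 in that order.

Answer: 32 32 32

Derivation:
Op 1: fork(P0) -> P1. 3 ppages; refcounts: pp0:2 pp1:2 pp2:2
Op 2: write(P0, v1, 109). refcount(pp1)=2>1 -> COPY to pp3. 4 ppages; refcounts: pp0:2 pp1:1 pp2:2 pp3:1
Op 3: fork(P1) -> P2. 4 ppages; refcounts: pp0:3 pp1:2 pp2:3 pp3:1
Op 4: read(P1, v0) -> 45. No state change.
Op 5: write(P2, v0, 141). refcount(pp0)=3>1 -> COPY to pp4. 5 ppages; refcounts: pp0:2 pp1:2 pp2:3 pp3:1 pp4:1
Op 6: read(P1, v0) -> 45. No state change.
P0: v2 -> pp2 = 32
P1: v2 -> pp2 = 32
P2: v2 -> pp2 = 32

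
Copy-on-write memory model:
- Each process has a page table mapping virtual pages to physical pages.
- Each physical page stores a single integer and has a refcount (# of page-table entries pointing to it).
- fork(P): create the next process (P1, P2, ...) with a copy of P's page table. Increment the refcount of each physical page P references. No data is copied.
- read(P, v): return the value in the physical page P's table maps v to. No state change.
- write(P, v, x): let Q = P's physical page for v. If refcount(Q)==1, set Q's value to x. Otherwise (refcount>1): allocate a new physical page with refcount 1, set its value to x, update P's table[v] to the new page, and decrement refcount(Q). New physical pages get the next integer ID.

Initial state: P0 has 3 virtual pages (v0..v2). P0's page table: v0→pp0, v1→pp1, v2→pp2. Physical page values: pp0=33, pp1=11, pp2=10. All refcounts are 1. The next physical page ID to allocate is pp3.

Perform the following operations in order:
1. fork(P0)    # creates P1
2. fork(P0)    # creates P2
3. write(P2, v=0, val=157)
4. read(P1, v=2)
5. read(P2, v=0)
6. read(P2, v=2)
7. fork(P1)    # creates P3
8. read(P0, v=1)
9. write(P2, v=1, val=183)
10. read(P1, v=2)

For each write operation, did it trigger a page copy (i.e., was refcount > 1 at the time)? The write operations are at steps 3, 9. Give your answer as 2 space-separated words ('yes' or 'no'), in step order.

Op 1: fork(P0) -> P1. 3 ppages; refcounts: pp0:2 pp1:2 pp2:2
Op 2: fork(P0) -> P2. 3 ppages; refcounts: pp0:3 pp1:3 pp2:3
Op 3: write(P2, v0, 157). refcount(pp0)=3>1 -> COPY to pp3. 4 ppages; refcounts: pp0:2 pp1:3 pp2:3 pp3:1
Op 4: read(P1, v2) -> 10. No state change.
Op 5: read(P2, v0) -> 157. No state change.
Op 6: read(P2, v2) -> 10. No state change.
Op 7: fork(P1) -> P3. 4 ppages; refcounts: pp0:3 pp1:4 pp2:4 pp3:1
Op 8: read(P0, v1) -> 11. No state change.
Op 9: write(P2, v1, 183). refcount(pp1)=4>1 -> COPY to pp4. 5 ppages; refcounts: pp0:3 pp1:3 pp2:4 pp3:1 pp4:1
Op 10: read(P1, v2) -> 10. No state change.

yes yes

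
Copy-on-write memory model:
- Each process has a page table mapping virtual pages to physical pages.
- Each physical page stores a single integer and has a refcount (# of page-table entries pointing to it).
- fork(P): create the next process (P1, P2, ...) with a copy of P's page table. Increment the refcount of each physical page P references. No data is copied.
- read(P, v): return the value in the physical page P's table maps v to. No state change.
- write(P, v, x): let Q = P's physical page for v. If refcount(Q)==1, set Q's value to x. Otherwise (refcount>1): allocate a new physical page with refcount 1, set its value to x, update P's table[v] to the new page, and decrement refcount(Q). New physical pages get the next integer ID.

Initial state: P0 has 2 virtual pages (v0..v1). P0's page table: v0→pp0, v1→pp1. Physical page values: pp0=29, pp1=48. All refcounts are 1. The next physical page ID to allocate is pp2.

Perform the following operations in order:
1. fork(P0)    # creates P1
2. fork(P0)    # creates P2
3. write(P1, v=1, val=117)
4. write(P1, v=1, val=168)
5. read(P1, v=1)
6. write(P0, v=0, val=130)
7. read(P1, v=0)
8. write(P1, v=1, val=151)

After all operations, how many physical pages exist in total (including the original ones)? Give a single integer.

Answer: 4

Derivation:
Op 1: fork(P0) -> P1. 2 ppages; refcounts: pp0:2 pp1:2
Op 2: fork(P0) -> P2. 2 ppages; refcounts: pp0:3 pp1:3
Op 3: write(P1, v1, 117). refcount(pp1)=3>1 -> COPY to pp2. 3 ppages; refcounts: pp0:3 pp1:2 pp2:1
Op 4: write(P1, v1, 168). refcount(pp2)=1 -> write in place. 3 ppages; refcounts: pp0:3 pp1:2 pp2:1
Op 5: read(P1, v1) -> 168. No state change.
Op 6: write(P0, v0, 130). refcount(pp0)=3>1 -> COPY to pp3. 4 ppages; refcounts: pp0:2 pp1:2 pp2:1 pp3:1
Op 7: read(P1, v0) -> 29. No state change.
Op 8: write(P1, v1, 151). refcount(pp2)=1 -> write in place. 4 ppages; refcounts: pp0:2 pp1:2 pp2:1 pp3:1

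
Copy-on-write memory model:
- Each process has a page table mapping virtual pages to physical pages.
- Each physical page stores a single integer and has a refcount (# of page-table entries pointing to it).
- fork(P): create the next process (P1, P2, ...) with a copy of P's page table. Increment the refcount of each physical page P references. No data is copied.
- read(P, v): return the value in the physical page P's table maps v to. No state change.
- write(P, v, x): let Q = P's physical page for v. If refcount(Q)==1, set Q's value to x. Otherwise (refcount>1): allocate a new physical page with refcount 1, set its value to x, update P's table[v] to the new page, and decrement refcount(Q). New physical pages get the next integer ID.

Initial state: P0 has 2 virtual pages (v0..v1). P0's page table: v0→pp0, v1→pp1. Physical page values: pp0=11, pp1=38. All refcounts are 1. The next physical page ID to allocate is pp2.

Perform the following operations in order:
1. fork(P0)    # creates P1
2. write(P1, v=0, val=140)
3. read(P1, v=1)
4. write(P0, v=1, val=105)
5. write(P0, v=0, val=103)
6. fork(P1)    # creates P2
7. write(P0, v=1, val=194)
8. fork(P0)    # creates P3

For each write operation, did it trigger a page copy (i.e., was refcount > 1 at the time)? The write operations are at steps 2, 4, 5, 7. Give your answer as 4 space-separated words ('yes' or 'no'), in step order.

Op 1: fork(P0) -> P1. 2 ppages; refcounts: pp0:2 pp1:2
Op 2: write(P1, v0, 140). refcount(pp0)=2>1 -> COPY to pp2. 3 ppages; refcounts: pp0:1 pp1:2 pp2:1
Op 3: read(P1, v1) -> 38. No state change.
Op 4: write(P0, v1, 105). refcount(pp1)=2>1 -> COPY to pp3. 4 ppages; refcounts: pp0:1 pp1:1 pp2:1 pp3:1
Op 5: write(P0, v0, 103). refcount(pp0)=1 -> write in place. 4 ppages; refcounts: pp0:1 pp1:1 pp2:1 pp3:1
Op 6: fork(P1) -> P2. 4 ppages; refcounts: pp0:1 pp1:2 pp2:2 pp3:1
Op 7: write(P0, v1, 194). refcount(pp3)=1 -> write in place. 4 ppages; refcounts: pp0:1 pp1:2 pp2:2 pp3:1
Op 8: fork(P0) -> P3. 4 ppages; refcounts: pp0:2 pp1:2 pp2:2 pp3:2

yes yes no no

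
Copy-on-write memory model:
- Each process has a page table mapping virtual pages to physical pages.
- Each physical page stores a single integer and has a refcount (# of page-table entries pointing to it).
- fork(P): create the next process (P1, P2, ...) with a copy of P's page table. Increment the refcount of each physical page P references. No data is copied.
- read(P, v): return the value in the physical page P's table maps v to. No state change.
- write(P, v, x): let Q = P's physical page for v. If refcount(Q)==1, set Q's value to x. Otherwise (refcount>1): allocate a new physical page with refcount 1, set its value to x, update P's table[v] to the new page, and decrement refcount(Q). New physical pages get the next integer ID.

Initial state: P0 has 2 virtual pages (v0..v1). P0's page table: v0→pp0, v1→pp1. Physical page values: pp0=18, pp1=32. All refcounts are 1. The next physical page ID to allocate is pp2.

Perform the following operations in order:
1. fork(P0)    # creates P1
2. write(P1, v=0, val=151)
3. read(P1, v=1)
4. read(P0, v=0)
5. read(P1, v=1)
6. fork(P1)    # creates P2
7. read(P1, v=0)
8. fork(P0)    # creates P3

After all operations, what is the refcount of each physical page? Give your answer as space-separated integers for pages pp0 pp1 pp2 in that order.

Op 1: fork(P0) -> P1. 2 ppages; refcounts: pp0:2 pp1:2
Op 2: write(P1, v0, 151). refcount(pp0)=2>1 -> COPY to pp2. 3 ppages; refcounts: pp0:1 pp1:2 pp2:1
Op 3: read(P1, v1) -> 32. No state change.
Op 4: read(P0, v0) -> 18. No state change.
Op 5: read(P1, v1) -> 32. No state change.
Op 6: fork(P1) -> P2. 3 ppages; refcounts: pp0:1 pp1:3 pp2:2
Op 7: read(P1, v0) -> 151. No state change.
Op 8: fork(P0) -> P3. 3 ppages; refcounts: pp0:2 pp1:4 pp2:2

Answer: 2 4 2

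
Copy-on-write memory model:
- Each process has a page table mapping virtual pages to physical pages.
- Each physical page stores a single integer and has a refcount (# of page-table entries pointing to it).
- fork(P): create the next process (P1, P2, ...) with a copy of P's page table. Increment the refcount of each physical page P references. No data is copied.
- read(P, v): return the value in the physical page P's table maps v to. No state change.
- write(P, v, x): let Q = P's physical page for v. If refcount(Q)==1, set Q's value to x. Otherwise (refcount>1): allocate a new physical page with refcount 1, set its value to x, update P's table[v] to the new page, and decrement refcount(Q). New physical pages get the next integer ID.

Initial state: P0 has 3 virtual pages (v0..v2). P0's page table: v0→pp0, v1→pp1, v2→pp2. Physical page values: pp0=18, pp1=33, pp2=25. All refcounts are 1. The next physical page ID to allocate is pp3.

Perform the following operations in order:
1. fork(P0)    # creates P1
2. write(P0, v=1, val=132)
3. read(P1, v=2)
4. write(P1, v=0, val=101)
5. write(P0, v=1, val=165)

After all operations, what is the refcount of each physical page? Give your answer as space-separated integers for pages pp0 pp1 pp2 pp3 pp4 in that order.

Answer: 1 1 2 1 1

Derivation:
Op 1: fork(P0) -> P1. 3 ppages; refcounts: pp0:2 pp1:2 pp2:2
Op 2: write(P0, v1, 132). refcount(pp1)=2>1 -> COPY to pp3. 4 ppages; refcounts: pp0:2 pp1:1 pp2:2 pp3:1
Op 3: read(P1, v2) -> 25. No state change.
Op 4: write(P1, v0, 101). refcount(pp0)=2>1 -> COPY to pp4. 5 ppages; refcounts: pp0:1 pp1:1 pp2:2 pp3:1 pp4:1
Op 5: write(P0, v1, 165). refcount(pp3)=1 -> write in place. 5 ppages; refcounts: pp0:1 pp1:1 pp2:2 pp3:1 pp4:1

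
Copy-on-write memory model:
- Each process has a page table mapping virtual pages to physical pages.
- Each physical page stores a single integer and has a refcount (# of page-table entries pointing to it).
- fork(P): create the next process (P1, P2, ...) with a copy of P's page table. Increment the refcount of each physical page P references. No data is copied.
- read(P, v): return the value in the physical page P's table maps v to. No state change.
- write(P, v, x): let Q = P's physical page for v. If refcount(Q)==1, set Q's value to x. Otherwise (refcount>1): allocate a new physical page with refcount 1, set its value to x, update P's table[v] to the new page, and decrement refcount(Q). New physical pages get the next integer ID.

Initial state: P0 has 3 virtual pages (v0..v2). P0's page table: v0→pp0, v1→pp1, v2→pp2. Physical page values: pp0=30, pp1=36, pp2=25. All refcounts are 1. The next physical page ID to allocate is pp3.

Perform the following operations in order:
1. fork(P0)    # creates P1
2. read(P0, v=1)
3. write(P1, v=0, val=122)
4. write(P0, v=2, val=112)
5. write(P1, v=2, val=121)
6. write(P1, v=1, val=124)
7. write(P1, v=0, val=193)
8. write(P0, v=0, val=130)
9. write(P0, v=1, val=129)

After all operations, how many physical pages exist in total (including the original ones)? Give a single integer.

Answer: 6

Derivation:
Op 1: fork(P0) -> P1. 3 ppages; refcounts: pp0:2 pp1:2 pp2:2
Op 2: read(P0, v1) -> 36. No state change.
Op 3: write(P1, v0, 122). refcount(pp0)=2>1 -> COPY to pp3. 4 ppages; refcounts: pp0:1 pp1:2 pp2:2 pp3:1
Op 4: write(P0, v2, 112). refcount(pp2)=2>1 -> COPY to pp4. 5 ppages; refcounts: pp0:1 pp1:2 pp2:1 pp3:1 pp4:1
Op 5: write(P1, v2, 121). refcount(pp2)=1 -> write in place. 5 ppages; refcounts: pp0:1 pp1:2 pp2:1 pp3:1 pp4:1
Op 6: write(P1, v1, 124). refcount(pp1)=2>1 -> COPY to pp5. 6 ppages; refcounts: pp0:1 pp1:1 pp2:1 pp3:1 pp4:1 pp5:1
Op 7: write(P1, v0, 193). refcount(pp3)=1 -> write in place. 6 ppages; refcounts: pp0:1 pp1:1 pp2:1 pp3:1 pp4:1 pp5:1
Op 8: write(P0, v0, 130). refcount(pp0)=1 -> write in place. 6 ppages; refcounts: pp0:1 pp1:1 pp2:1 pp3:1 pp4:1 pp5:1
Op 9: write(P0, v1, 129). refcount(pp1)=1 -> write in place. 6 ppages; refcounts: pp0:1 pp1:1 pp2:1 pp3:1 pp4:1 pp5:1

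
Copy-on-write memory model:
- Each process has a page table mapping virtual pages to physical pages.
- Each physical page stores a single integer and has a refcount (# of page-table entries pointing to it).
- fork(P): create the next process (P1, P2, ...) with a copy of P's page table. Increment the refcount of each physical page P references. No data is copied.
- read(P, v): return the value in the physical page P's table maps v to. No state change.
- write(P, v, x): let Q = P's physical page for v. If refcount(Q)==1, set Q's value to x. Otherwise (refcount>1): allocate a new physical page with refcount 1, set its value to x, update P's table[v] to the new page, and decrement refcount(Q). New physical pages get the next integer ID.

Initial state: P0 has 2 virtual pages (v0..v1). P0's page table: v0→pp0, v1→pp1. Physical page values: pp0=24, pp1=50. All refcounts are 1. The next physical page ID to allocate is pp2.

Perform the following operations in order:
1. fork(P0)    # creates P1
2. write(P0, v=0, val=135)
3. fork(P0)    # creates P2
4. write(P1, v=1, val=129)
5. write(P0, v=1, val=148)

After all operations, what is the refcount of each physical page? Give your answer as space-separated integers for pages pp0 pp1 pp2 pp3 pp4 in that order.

Op 1: fork(P0) -> P1. 2 ppages; refcounts: pp0:2 pp1:2
Op 2: write(P0, v0, 135). refcount(pp0)=2>1 -> COPY to pp2. 3 ppages; refcounts: pp0:1 pp1:2 pp2:1
Op 3: fork(P0) -> P2. 3 ppages; refcounts: pp0:1 pp1:3 pp2:2
Op 4: write(P1, v1, 129). refcount(pp1)=3>1 -> COPY to pp3. 4 ppages; refcounts: pp0:1 pp1:2 pp2:2 pp3:1
Op 5: write(P0, v1, 148). refcount(pp1)=2>1 -> COPY to pp4. 5 ppages; refcounts: pp0:1 pp1:1 pp2:2 pp3:1 pp4:1

Answer: 1 1 2 1 1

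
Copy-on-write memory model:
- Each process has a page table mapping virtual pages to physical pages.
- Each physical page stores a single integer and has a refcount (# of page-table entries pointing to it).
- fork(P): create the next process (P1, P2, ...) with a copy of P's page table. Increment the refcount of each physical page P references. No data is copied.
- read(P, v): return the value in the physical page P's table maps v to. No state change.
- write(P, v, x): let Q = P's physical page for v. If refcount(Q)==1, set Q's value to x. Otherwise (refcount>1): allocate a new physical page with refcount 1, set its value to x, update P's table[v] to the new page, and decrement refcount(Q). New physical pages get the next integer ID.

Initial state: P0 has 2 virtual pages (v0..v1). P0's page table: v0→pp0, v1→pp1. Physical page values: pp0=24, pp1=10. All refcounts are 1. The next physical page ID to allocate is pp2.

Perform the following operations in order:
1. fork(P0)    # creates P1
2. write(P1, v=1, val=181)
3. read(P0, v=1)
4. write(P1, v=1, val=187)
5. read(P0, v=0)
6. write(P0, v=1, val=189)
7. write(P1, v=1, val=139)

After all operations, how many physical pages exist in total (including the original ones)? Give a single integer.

Op 1: fork(P0) -> P1. 2 ppages; refcounts: pp0:2 pp1:2
Op 2: write(P1, v1, 181). refcount(pp1)=2>1 -> COPY to pp2. 3 ppages; refcounts: pp0:2 pp1:1 pp2:1
Op 3: read(P0, v1) -> 10. No state change.
Op 4: write(P1, v1, 187). refcount(pp2)=1 -> write in place. 3 ppages; refcounts: pp0:2 pp1:1 pp2:1
Op 5: read(P0, v0) -> 24. No state change.
Op 6: write(P0, v1, 189). refcount(pp1)=1 -> write in place. 3 ppages; refcounts: pp0:2 pp1:1 pp2:1
Op 7: write(P1, v1, 139). refcount(pp2)=1 -> write in place. 3 ppages; refcounts: pp0:2 pp1:1 pp2:1

Answer: 3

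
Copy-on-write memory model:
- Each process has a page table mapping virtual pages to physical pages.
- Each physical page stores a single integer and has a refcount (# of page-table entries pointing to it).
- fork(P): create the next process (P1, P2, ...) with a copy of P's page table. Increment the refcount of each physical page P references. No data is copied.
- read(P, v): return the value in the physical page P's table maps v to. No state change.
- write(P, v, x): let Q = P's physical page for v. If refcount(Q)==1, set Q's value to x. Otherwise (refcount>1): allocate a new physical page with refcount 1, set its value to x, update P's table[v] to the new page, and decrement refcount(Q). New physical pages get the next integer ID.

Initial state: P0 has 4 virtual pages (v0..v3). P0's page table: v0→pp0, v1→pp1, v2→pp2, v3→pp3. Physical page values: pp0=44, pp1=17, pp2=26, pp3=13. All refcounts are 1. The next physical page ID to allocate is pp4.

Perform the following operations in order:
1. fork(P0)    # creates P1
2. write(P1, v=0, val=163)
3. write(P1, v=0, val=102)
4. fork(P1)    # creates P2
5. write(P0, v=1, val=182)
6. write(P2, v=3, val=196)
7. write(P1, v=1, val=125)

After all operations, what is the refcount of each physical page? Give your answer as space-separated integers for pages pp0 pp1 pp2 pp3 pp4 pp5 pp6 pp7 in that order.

Answer: 1 1 3 2 2 1 1 1

Derivation:
Op 1: fork(P0) -> P1. 4 ppages; refcounts: pp0:2 pp1:2 pp2:2 pp3:2
Op 2: write(P1, v0, 163). refcount(pp0)=2>1 -> COPY to pp4. 5 ppages; refcounts: pp0:1 pp1:2 pp2:2 pp3:2 pp4:1
Op 3: write(P1, v0, 102). refcount(pp4)=1 -> write in place. 5 ppages; refcounts: pp0:1 pp1:2 pp2:2 pp3:2 pp4:1
Op 4: fork(P1) -> P2. 5 ppages; refcounts: pp0:1 pp1:3 pp2:3 pp3:3 pp4:2
Op 5: write(P0, v1, 182). refcount(pp1)=3>1 -> COPY to pp5. 6 ppages; refcounts: pp0:1 pp1:2 pp2:3 pp3:3 pp4:2 pp5:1
Op 6: write(P2, v3, 196). refcount(pp3)=3>1 -> COPY to pp6. 7 ppages; refcounts: pp0:1 pp1:2 pp2:3 pp3:2 pp4:2 pp5:1 pp6:1
Op 7: write(P1, v1, 125). refcount(pp1)=2>1 -> COPY to pp7. 8 ppages; refcounts: pp0:1 pp1:1 pp2:3 pp3:2 pp4:2 pp5:1 pp6:1 pp7:1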